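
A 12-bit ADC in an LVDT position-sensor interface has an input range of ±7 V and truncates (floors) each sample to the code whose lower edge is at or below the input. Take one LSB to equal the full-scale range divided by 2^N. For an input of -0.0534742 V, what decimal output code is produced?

2032

Range = 7 − (-7) = 14 V. LSB = 14 V / 2^12 ≈ 3.418 mV.
V_in − V_min = -0.0534742 − (-7) = 6.9465258 V.
Divide by LSB: 6.9465258 × 4096/14 = 2032.3550.
Truncating gives code 2032.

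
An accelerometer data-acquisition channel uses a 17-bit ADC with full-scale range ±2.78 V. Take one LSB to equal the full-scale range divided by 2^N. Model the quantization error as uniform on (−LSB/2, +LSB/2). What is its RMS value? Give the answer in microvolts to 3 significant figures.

Span: 2.78 V − (-2.78 V) = 5.56 V.
LSB = 5.56 V / 2^17 = 42.419 µV.
For a uniform distribution on [−LSB/2, +LSB/2], V_rms = LSB/√12 = 42.419 µV/3.4641 = 12.2 µV.

12.2 µV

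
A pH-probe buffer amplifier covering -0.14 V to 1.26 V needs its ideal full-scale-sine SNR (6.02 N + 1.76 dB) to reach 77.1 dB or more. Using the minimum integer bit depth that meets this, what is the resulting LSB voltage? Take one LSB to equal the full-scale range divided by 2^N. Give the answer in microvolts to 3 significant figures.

171 µV

The full-scale span is 1.26 − (-0.14) = 1.4 V.
Solving 6.02 N ≥ 77.1 − 1.76: N ≥ 12.515. Round up → N = 13.
One LSB is 1.4 V / 8192 = 171 µV.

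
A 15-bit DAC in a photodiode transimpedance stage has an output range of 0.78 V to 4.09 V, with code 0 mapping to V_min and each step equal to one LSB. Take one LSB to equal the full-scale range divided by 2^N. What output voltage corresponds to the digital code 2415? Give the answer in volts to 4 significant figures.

Full-scale range = 4.09 V − (0.78 V) = 3.31 V. LSB = 3.31 V / 2^15.
V_out = 0.78 + 2415 × (3.31/32768) V
      = 0.78 V + 0.243947 V = 1.02395 V.

1.024 V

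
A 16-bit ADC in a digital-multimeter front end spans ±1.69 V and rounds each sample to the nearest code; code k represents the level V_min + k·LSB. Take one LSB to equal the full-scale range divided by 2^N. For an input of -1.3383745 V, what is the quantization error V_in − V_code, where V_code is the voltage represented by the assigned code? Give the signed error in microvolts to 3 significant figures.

−10.9 µV

Range = 1.69 − (-1.69) = 3.38 V. LSB = 3.38 V / 2^16 ≈ 51.57 µV.
Position in LSBs: (-1.3383745 − (-1.69)) × 65536/3.38 = 6817.7896; rounding gives k = 6818.
V_code = V_min + k × range/2^16 = -1.69 + 6818 × 3.38/65536 = -1.3383636475 V.
e = -1.3383745 − (-1.3383636475) = −10.9 µV.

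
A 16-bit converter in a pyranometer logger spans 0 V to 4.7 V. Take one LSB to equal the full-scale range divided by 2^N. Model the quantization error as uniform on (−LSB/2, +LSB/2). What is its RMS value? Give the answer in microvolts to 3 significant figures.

20.7 µV

Full-scale range = 4.7 V.
Step size = 4.7/65536 V = 71.716 µV.
σ_q = LSB/√12 = 71.716 µV/3.4641 = 20.7 µV.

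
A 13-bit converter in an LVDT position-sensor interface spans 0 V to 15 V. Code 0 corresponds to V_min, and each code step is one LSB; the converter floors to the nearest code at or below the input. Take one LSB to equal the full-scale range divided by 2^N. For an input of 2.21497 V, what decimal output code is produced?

1209

Full-scale range = 15 V. LSB = 15 V / 2^13 ≈ 1.831 mV.
(V_in − V_min) × 2^13/range = (2.21497 − (0)) × 8192/15 = 1209.669.
Floor → code = 1209.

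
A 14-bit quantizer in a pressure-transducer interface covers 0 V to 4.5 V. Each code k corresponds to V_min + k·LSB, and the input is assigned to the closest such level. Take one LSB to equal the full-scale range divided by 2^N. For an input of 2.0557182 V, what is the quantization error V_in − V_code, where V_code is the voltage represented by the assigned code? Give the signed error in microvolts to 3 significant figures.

Span = 4.5 V. LSB = 4.5 V / 2^14 ≈ 274.7 µV.
(2.0557182 − (0)) / LSB = 2.0557182 × 16384/4.5 = 7484.6416. Nearest integer: k = 7485.
V_code = 0 + (7485/16384) × 4.5 = 2.0558166504 V.
e = 2.0557182 − (2.0558166504) = −98.5 µV.

−98.5 µV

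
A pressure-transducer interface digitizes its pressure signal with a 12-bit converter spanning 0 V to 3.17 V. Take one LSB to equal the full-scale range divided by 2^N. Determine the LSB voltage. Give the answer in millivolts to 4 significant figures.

0.7739 mV

Full-scale range = 3.17 V.
Number of codes = 2^12 = 4096.
Step size = 3.17/4096 V = 0.7739 mV.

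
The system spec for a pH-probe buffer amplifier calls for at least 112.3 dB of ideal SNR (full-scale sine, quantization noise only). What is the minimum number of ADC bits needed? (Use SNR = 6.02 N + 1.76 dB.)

19 bits

6.02 N + 1.76 ≥ 112.3 gives N ≥ 18.362, so the minimum integer is 19.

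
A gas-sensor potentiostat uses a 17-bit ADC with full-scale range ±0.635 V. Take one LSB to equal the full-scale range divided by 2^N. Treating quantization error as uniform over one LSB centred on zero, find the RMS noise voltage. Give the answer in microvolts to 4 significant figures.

2.797 µV

The full-scale span is 0.635 − (-0.635) = 1.27 V.
LSB = 1.27 V ÷ 2^17 = 1.27/131072 V = 9.68933 µV.
σ_q = LSB/√12 = 9.68933 µV/3.4641 = 2.797 µV.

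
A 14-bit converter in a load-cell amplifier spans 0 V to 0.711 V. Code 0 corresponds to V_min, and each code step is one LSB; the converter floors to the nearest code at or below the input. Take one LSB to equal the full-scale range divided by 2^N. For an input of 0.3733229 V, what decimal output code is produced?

V_FS = 0.711 V. LSB = 0.711 V / 2^14 ≈ 43.40 µV.
code = ⌊(V_in − V_min)/LSB⌋ = ⌊(V_in − V_min) × 2^14 / range⌋
     = ⌊(0.3733229 − (0)) × 16384 / 0.711⌋ = ⌊0.3733229 × 16384/0.711⌋
     = ⌊8602.704⌋ = 8602.

8602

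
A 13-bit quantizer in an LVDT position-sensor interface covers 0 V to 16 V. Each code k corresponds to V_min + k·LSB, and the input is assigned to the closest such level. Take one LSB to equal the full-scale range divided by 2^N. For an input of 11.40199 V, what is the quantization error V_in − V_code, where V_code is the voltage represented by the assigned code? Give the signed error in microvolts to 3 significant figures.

−354 µV

Span = 16 V. LSB = 16 V / 2^13 ≈ 1.953 mV.
(V_in − V_min)/LSB = (11.40199 − (0)) × 8192/16 = 5837.8189 → nearest code k = 5838.
V_code = 0 + (5838/8192) × 16 = 11.40234375 V.
Error = V_in − V_code = 11.40199 − (11.40234375) = −354 µV.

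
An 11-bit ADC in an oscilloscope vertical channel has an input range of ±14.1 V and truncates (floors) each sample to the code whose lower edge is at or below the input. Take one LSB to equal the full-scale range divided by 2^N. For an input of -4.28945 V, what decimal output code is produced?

Range = 14.1 − (-14.1) = 28.2 V. LSB = 28.2 V / 2^11 ≈ 13.77 mV.
V_in − V_min = -4.28945 − (-14.1) = 9.81055 V.
Divide by LSB: 9.81055 × 2048/28.2 = 712.4825.
Truncating gives code 712.

712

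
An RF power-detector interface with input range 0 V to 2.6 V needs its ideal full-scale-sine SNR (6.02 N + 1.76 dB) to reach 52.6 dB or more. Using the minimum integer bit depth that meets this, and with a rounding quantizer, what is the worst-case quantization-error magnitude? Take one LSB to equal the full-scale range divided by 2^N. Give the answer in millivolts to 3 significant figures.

2.54 mV

Full-scale range = 2.6 V.
N ≥ (52.6 − 1.76)/6.02 = 8.445 → N_min = 9.
One LSB is 2.6 V / 512 = 5.0781 mV.
Half an LSB is 2.54 mV.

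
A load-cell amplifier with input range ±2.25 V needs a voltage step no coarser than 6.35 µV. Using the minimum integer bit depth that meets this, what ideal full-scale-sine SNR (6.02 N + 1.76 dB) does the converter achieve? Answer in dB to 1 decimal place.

122.2 dB

The full-scale span is 2.25 − (-2.25) = 4.5 V.
Need 2^N ≥ 4.5 V / 6.35 µV = 708700 → N_min = 20.
6.02(20) + 1.76 = 122.16 dB.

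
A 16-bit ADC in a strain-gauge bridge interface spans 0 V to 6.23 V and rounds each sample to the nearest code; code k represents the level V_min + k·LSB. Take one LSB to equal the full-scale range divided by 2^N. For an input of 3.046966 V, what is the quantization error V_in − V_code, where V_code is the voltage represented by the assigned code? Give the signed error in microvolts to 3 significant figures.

Range is 6.23 V. LSB = 6.23 V / 2^16 ≈ 95.06 µV.
Position in LSBs: (3.046966 − (0)) × 65536/6.23 = 32052.3216; rounding gives k = 32052.
Reconstructed level: 0 + 32052 × 6.23/65536 V = 3.0469354248 V.
V_in − V_code = 3.046966 − (3.0469354248) = +30.6 µV.

+30.6 µV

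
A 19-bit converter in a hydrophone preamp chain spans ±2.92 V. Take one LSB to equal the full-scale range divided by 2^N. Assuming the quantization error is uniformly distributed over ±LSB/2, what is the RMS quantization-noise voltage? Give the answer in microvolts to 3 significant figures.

3.22 µV

Range = 2.92 − (-2.92) = 5.84 V.
Step size = 5.84/524288 V = 11.139 µV.
V_rms = LSB/√12 = 11.139 µV / √12 = 3.22 µV.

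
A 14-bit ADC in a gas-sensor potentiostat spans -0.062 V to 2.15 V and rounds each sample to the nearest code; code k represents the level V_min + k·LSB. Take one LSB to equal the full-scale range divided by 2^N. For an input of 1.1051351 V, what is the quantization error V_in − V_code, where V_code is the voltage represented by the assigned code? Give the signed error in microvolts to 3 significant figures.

−24.3 µV

Span: 2.15 V − (-0.062 V) = 2.212 V. LSB = 2.212 V / 2^14 ≈ 135.0 µV.
(1.1051351 − (-0.062)) / LSB = 1.1671351 × 16384/2.212 = 8644.8198. Nearest integer: k = 8645.
V_code = V_min + k × range/2^14 = -0.062 + 8645 × 2.212/16384 = 1.1051594238 V.
e = 1.1051351 − (1.1051594238) = −24.3 µV.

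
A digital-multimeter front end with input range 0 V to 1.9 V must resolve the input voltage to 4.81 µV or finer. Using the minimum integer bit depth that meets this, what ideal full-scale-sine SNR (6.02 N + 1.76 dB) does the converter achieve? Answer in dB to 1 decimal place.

116.1 dB

Span = 1.9 V.
Required number of levels: 1.9/4.81 µV = 395010; smallest N with 2^N ≥ that is 19.
SNR = 6.02 × 19 + 1.76 = 116.14 dB.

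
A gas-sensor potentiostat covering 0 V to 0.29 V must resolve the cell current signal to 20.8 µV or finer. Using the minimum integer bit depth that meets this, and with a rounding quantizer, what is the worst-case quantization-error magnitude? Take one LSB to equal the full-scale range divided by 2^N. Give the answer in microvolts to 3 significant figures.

8.85 µV

V_FS = 0.29 V.
Required number of levels: 0.29/20.8 µV = 13942; smallest N with 2^N ≥ that is 14.
LSB = 0.29 V / 2^14 = 17.700 µV.
|e|_max = LSB/2 = 8.85 µV.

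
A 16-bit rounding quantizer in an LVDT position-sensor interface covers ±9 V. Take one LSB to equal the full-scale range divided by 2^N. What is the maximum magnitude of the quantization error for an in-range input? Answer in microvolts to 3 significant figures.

Span: 9 V − (-9 V) = 18 V.
LSB = 18 V ÷ 2^16 = 18/65536 V = 274.66 µV.
Worst-case error for round-to-nearest is half an LSB: 137 µV.

137 µV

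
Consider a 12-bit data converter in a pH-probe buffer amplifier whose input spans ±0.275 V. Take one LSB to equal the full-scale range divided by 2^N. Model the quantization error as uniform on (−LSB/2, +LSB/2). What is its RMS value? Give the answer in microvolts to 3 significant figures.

Range = 0.275 − (-0.275) = 0.55 V.
One LSB is 0.55 V / 4096 = 134.28 µV.
For a uniform distribution on [−LSB/2, +LSB/2], V_rms = LSB/√12 = 134.28 µV/3.4641 = 38.8 µV.

38.8 µV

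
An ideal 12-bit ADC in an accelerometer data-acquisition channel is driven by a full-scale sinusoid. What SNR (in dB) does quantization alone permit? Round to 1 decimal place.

Ideal quantization SNR: 6.02 × 12 + 1.76 dB = 74.0 dB.

74.0 dB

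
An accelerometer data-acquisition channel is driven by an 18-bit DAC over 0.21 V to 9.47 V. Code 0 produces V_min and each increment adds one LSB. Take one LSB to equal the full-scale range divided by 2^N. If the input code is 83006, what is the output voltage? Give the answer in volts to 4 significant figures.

The full-scale span is 9.47 − (0.21) = 9.26 V. LSB = 9.26 V / 2^18.
V_out = 0.21 + 83006 × (9.26/262144) V
      = 0.21 + 2.93211 = 3.14211 V.

3.142 V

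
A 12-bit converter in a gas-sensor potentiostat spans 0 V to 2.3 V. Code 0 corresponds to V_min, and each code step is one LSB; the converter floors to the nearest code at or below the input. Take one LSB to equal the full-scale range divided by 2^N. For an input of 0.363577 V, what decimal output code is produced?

647

Range is 2.3 V. LSB = 2.3 V / 2^12 ≈ 0.5615 mV.
(V_in − V_min) × 2^12/range = (0.363577 − (0)) × 4096/2.3 = 647.483.
Floor → code = 647.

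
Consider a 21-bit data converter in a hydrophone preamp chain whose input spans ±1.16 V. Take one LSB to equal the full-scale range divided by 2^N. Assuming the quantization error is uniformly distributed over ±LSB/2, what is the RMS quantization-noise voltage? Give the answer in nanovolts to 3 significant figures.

Range = 1.16 − (-1.16) = 2.32 V.
One LSB is 2.32 V / 2097152 = 1.1063 µV.
V_rms = LSB/√12 = 1.1063 µV / √12 = 319 nV.

319 nV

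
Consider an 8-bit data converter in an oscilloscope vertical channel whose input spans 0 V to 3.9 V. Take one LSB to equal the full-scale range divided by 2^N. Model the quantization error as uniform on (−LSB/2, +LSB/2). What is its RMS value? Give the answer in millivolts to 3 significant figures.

V_FS = 3.9 V.
One LSB is 3.9 V / 256 = 15.234 mV.
RMS of a uniform error over width LSB is LSB/√12 = 4.40 mV.

4.40 mV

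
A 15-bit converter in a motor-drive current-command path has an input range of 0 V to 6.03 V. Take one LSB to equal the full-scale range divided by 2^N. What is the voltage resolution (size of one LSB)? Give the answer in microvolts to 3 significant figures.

Range is 6.03 V.
Number of codes = 2^15 = 32768.
LSB = 6.03 V / 2^15 = 184 µV.

184 µV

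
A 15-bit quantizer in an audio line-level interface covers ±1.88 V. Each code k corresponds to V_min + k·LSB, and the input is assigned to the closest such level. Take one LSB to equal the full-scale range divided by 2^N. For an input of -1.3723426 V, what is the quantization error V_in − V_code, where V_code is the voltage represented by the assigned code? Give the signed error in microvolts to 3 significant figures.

+20.7 µV

Span: 1.88 V − (-1.88 V) = 3.76 V. LSB = 3.76 V / 2^15 ≈ 114.7 µV.
Position in LSBs: (-1.3723426 − (-1.88)) × 32768/3.76 = 4424.1802; rounding gives k = 4424.
Reconstructed level: -1.88 + 4424 × 3.76/32768 V = -1.3723632813 V.
e = -1.3723426 − (-1.3723632813) = +20.7 µV.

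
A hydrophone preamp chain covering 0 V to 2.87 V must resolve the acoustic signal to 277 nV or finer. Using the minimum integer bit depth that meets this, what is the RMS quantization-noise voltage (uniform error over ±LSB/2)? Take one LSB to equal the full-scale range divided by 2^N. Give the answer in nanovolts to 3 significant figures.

Span = 2.87 V.
Need 2^N ≥ 2.87 V / 277 nV = 1.036e7 → N_min = 24.
LSB = 2.87 V ÷ 2^24 = 2.87/16777216 V = 171.07 nV.
σ_q = LSB/√12 = 171.07 nV/3.4641 = 49.4 nV.

49.4 nV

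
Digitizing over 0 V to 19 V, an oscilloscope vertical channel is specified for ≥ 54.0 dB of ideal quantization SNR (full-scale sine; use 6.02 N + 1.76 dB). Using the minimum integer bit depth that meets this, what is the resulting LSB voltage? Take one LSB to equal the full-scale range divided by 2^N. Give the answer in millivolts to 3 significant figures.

37.1 mV

Range is 19 V.
Solving 6.02 N ≥ 54.0 − 1.76: N ≥ 8.678. Round up → N = 9.
Step size = 19/512 V = 37.1 mV.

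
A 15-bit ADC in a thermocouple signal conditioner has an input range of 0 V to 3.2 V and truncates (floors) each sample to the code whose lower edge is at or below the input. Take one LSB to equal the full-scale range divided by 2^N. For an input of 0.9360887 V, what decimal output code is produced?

9585

V_FS = 3.2 V. LSB = 3.2 V / 2^15 ≈ 97.66 µV.
V_in − V_min = 0.9360887 − (0) = 0.9360887 V.
Divide by LSB: 0.9360887 × 32768/3.2 = 9585.5483.
Truncating gives code 9585.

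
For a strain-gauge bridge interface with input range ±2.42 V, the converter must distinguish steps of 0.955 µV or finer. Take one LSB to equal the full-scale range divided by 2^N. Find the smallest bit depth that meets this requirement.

23 bits

Full-scale range = 2.42 V − (-2.42 V) = 4.84 V.
Levels needed ≥ 4.84/0.955 µV = 5.068e6. 2^23 = 8388608 suffices, so N_min = 23.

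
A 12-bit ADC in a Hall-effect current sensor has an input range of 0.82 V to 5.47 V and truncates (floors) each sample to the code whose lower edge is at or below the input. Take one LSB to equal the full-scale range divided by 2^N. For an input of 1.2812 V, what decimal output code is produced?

406

Range = 5.47 − (0.82) = 4.65 V. LSB = 4.65 V / 2^12 ≈ 1.135 mV.
V_in − V_min = 1.2812 − (0.82) = 0.4612 V.
Divide by LSB: 0.4612 × 4096/4.65 = 406.2527.
Truncating gives code 406.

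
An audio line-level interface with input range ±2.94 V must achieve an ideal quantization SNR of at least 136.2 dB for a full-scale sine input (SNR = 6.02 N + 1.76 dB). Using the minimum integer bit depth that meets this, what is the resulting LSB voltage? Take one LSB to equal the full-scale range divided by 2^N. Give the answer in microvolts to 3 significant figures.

0.701 µV

Span: 2.94 V − (-2.94 V) = 5.88 V.
Required N = ⌈(136.2 − 1.76)/6.02⌉ = ⌈22.332⌉ = 23.
Step size = 5.88/8388608 V = 0.701 µV.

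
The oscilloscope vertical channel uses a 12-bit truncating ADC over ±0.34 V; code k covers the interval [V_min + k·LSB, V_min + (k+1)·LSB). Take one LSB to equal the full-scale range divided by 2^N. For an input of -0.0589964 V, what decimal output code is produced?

Range = 0.34 − (-0.34) = 0.68 V. LSB = 0.68 V / 2^12 ≈ 166.0 µV.
(V_in − V_min) × 2^12/range = (-0.0589964 − (-0.34)) × 4096/0.68 = 1692.633.
Floor → code = 1692.

1692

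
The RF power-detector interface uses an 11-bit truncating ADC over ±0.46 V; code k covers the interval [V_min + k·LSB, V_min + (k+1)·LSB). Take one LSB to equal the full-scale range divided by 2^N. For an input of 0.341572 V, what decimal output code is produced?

Full-scale range = 0.46 V − (-0.46 V) = 0.92 V. LSB = 0.92 V / 2^11 ≈ 449.2 µV.
code = ⌊(V_in − V_min)/LSB⌋ = ⌊(V_in − V_min) × 2^11 / range⌋
     = ⌊(0.341572 − (-0.46)) × 2048 / 0.92⌋ = ⌊0.801572 × 2048/0.92⌋
     = ⌊1784.369⌋ = 1784.

1784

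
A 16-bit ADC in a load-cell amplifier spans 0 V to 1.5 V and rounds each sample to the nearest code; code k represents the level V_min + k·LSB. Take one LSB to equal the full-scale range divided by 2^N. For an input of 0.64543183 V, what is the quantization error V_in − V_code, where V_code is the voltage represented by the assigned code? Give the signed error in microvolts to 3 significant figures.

+7.94 µV

Full-scale range = 1.5 V. LSB = 1.5 V / 2^16 ≈ 22.89 µV.
(0.64543183 − (0)) / LSB = 0.64543183 × 65536/1.5 = 28199.3469. Nearest integer: k = 28199.
Reconstructed level: 0 + 28199 × 1.5/65536 V = 0.64542388916 V.
V_in − V_code = 0.64543183 − (0.64542388916) = +7.94 µV.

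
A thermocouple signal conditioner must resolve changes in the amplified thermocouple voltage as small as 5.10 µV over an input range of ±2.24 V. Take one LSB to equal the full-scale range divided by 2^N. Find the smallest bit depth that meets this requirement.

20 bits

Full-scale range = 2.24 V − (-2.24 V) = 4.48 V.
4.48 V / 5.10 µV = 878400. Since 2^19 = 524288 and 2^20 = 1048576, N = 20.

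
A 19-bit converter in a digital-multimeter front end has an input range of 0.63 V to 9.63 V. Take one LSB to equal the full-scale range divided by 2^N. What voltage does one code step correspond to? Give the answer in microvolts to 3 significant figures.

17.2 µV

Span: 9.63 V − (0.63 V) = 9 V.
There are 2^19 = 524288 steps.
LSB = 9 V / 2^19 = 17.2 µV.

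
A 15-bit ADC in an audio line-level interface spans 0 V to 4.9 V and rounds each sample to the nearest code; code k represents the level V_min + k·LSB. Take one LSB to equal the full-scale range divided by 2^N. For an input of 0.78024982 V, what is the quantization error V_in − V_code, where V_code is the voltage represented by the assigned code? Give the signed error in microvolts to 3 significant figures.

V_FS = 4.9 V. LSB = 4.9 V / 2^15 ≈ 149.5 µV.
(V_in − V_min)/LSB = (0.78024982 − (0)) × 32768/4.9 = 5217.8012 → nearest code k = 5218.
V_code = 0 + (5218/32768) × 4.9 = 0.78027954102 V.
Error = V_in − V_code = 0.78024982 − (0.78027954102) = −29.7 µV.

−29.7 µV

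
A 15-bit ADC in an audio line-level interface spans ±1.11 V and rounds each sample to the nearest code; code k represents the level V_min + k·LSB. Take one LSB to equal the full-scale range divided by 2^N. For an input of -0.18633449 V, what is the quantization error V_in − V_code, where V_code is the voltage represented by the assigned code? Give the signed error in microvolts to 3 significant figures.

Range = 1.11 − (-1.11) = 2.22 V. LSB = 2.22 V / 2^15 ≈ 67.75 µV.
(V_in − V_min)/LSB = (-0.18633449 − (-1.11)) × 32768/2.22 = 13633.6358 → nearest code k = 13634.
Reconstructed level: -1.11 + 13634 × 2.22/32768 V = -0.18630981445 V.
V_in − V_code = -0.18633449 − (-0.18630981445) = −24.7 µV.

−24.7 µV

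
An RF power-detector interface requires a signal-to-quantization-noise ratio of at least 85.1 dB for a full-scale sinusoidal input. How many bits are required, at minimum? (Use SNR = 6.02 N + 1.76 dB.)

Required N = ⌈(85.1 − 1.76)/6.02⌉ = ⌈13.844⌉ = 14.

14 bits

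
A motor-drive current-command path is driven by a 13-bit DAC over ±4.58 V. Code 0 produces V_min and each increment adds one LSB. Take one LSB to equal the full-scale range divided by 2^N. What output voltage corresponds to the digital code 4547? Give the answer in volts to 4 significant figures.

The full-scale span is 4.58 − (-4.58) = 9.16 V. LSB = 9.16 V / 2^13.
V_out = V_min + code × LSB = -4.58 V + 4547 × 9.16 V / 8192
      = -4.58 V + 5.08429 V = 0.504292 V.

0.5043 V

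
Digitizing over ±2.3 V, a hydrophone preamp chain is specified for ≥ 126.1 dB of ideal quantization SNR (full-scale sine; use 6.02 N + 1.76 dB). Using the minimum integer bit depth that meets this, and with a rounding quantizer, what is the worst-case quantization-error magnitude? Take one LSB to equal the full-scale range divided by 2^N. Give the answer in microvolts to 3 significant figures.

1.10 µV

Span: 2.3 V − (-2.3 V) = 4.6 V.
6.02 N + 1.76 ≥ 126.1 gives N ≥ 20.654, so the minimum integer is 21.
One LSB is 4.6 V / 2097152 = 2.1935 µV.
Max error for round-to-nearest is LSB/2 = 1.10 µV.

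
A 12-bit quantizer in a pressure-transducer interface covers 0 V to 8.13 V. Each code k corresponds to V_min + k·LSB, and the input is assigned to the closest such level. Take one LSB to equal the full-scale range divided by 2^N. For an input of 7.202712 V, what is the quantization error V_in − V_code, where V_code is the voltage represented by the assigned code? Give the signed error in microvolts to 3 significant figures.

−357 µV

Span = 8.13 V. LSB = 8.13 V / 2^12 ≈ 1.985 mV.
Position in LSBs: (7.202712 − (0)) × 4096/8.13 = 3628.8202; rounding gives k = 3629.
V_code = 0 + (3629/4096) × 8.13 = 7.203068848 V.
V_in − V_code = 7.202712 − (7.203068848) = −357 µV.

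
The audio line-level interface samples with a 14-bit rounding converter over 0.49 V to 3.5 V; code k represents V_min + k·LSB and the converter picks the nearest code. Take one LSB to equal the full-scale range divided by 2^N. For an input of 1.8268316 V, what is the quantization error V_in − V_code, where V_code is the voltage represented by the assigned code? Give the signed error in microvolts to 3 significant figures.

−68.4 µV

The full-scale span is 3.5 − (0.49) = 3.01 V. LSB = 3.01 V / 2^14 ≈ 183.7 µV.
(1.8268316 − (0.49)) / LSB = 1.3368316 × 16384/3.01 = 7276.6276. Nearest integer: k = 7277.
V_code = V_min + k × range/2^14 = 0.49 + 7277 × 3.01/16384 = 1.8269000244 V.
Error = V_in − V_code = 1.8268316 − (1.8269000244) = −68.4 µV.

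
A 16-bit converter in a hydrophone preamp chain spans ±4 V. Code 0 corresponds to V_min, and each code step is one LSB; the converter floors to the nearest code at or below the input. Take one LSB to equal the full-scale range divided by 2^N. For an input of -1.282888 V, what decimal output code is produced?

22258

Full-scale range = 4 V − (-4 V) = 8 V. LSB = 8 V / 2^16 ≈ 122.1 µV.
V_in − V_min = -1.282888 − (-4) = 2.717112 V.
Divide by LSB: 2.717112 × 65536/8 = 22258.5815.
Truncating gives code 22258.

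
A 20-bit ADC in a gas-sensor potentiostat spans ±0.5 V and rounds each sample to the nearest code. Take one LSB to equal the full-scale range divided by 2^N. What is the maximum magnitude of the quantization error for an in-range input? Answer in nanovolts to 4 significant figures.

476.8 nV

Full-scale range = 0.5 V − (-0.5 V) = 1 V.
LSB = 1 V ÷ 2^20 = 1/1048576 V = 0.953674 µV.
A rounding quantizer has |error| ≤ LSB/2 = 476.8 nV.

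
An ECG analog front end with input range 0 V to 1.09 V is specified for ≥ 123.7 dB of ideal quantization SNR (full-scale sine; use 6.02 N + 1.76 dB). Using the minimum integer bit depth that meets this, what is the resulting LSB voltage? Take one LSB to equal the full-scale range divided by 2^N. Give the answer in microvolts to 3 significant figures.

0.520 µV

V_FS = 1.09 V.
Required N = ⌈(123.7 − 1.76)/6.02⌉ = ⌈20.256⌉ = 21.
Step size = 1.09/2097152 V = 0.520 µV.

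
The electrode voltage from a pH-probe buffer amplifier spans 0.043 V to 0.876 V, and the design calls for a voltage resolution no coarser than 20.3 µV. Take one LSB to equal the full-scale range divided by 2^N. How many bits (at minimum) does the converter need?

16 bits

Full-scale range = 0.876 V − (0.043 V) = 0.833 V.
Required number of levels: 0.833/20.3 µV = 41034; smallest N with 2^N ≥ that is 16.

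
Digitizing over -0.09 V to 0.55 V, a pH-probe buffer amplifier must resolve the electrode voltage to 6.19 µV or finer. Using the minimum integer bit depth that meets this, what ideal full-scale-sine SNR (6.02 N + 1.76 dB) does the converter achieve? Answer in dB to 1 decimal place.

Full-scale range = 0.55 V − (-0.09 V) = 0.64 V.
Required number of levels: 0.64/6.19 µV = 103390; smallest N with 2^N ≥ that is 17.
SNR = 6.02 × 17 + 1.76 = 104.10 dB.

104.1 dB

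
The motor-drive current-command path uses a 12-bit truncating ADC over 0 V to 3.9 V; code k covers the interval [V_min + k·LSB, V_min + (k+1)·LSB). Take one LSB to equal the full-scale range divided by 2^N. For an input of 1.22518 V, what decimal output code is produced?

V_FS = 3.9 V. LSB = 3.9 V / 2^12 ≈ 0.9521 mV.
V_in − V_min = 1.22518 − (0) = 1.22518 V.
Divide by LSB: 1.22518 × 4096/3.9 = 1286.7531.
Truncating gives code 1286.

1286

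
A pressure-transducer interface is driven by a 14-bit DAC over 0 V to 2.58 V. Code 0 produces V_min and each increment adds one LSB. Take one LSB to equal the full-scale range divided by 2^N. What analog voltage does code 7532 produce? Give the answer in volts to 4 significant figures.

1.186 V

V_FS = 2.58 V. LSB = 2.58 V / 2^14.
Output = V_min + (7532/16384) × range = 0 + 0.459717 × 2.58 V
      = 0 V + 1.18607 V = 1.18607 V.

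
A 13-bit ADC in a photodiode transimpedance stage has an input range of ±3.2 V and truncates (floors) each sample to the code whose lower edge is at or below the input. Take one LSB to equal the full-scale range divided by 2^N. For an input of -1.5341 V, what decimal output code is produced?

2132

Span: 3.2 V − (-3.2 V) = 6.4 V. LSB = 6.4 V / 2^13 ≈ 0.7812 mV.
(V_in − V_min) × 2^13/range = (-1.5341 − (-3.2)) × 8192/6.4 = 2132.352.
Floor → code = 2132.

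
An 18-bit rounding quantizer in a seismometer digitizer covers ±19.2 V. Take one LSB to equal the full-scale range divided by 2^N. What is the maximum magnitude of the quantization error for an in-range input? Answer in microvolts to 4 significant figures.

Span: 19.2 V − (-19.2 V) = 38.4 V.
LSB = 38.4 V / 2^18 = 146.484 µV.
Worst-case error for round-to-nearest is half an LSB: 73.24 µV.

73.24 µV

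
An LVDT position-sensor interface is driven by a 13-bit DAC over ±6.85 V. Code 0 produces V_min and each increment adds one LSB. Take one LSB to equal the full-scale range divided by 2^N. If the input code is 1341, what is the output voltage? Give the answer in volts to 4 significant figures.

Range = 6.85 − (-6.85) = 13.7 V. LSB = 13.7 V / 2^13.
Output = V_min + (1341/8192) × range = -6.85 + 0.163696 × 13.7 V
      = -6.85 + 2.24264 = -4.60736 V.

-4.607 V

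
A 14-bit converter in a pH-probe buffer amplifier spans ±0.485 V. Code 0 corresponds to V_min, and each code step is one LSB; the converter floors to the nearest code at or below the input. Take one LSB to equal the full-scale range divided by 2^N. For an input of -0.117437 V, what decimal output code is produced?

6208

Full-scale range = 0.485 V − (-0.485 V) = 0.97 V. LSB = 0.97 V / 2^14 ≈ 59.20 µV.
code = ⌊(V_in − V_min)/LSB⌋ = ⌊(V_in − V_min) × 2^14 / range⌋
     = ⌊(-0.117437 − (-0.485)) × 16384 / 0.97⌋ = ⌊0.367563 × 16384/0.97⌋
     = ⌊6208.404⌋ = 6208.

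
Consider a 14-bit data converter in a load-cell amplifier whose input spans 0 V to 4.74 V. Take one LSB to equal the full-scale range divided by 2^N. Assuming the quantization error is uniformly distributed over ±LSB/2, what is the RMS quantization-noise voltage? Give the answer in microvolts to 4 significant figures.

Full-scale range = 4.74 V.
LSB = 4.74 V / 2^14 = 289.307 µV.
σ_q = LSB/√12 = 289.307 µV/3.4641 = 83.52 µV.

83.52 µV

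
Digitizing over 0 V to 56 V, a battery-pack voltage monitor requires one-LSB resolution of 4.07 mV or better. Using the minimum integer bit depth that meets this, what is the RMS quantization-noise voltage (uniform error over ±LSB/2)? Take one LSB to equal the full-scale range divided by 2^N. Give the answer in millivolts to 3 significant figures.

0.987 mV

Full-scale range = 56 V.
Need 2^N ≥ 56 V / 4.07 mV = 13760 → N_min = 14.
LSB = 56 V ÷ 2^14 = 56/16384 V = 3.4180 mV.
V_rms = LSB/√12 = 0.987 mV.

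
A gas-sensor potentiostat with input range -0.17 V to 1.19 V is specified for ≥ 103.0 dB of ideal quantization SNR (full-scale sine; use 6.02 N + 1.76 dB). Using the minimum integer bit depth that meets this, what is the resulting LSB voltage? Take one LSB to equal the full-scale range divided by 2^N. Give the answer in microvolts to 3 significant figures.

10.4 µV

Full-scale range = 1.19 V − (-0.17 V) = 1.36 V.
Required N = ⌈(103.0 − 1.76)/6.02⌉ = ⌈16.817⌉ = 17.
LSB = 1.36 V ÷ 2^17 = 1.36/131072 V = 10.4 µV.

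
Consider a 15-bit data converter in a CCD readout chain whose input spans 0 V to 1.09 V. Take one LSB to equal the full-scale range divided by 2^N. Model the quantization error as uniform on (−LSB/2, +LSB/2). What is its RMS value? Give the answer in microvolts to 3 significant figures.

9.60 µV

Range is 1.09 V.
Step size = 1.09/32768 V = 33.264 µV.
For a uniform distribution on [−LSB/2, +LSB/2], V_rms = LSB/√12 = 33.264 µV/3.4641 = 9.60 µV.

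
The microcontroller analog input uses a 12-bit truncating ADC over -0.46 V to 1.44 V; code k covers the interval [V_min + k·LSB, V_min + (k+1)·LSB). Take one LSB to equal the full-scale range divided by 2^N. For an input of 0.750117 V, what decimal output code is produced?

Full-scale range = 1.44 V − (-0.46 V) = 1.9 V. LSB = 1.9 V / 2^12 ≈ 463.9 µV.
V_in − V_min = 0.750117 − (-0.46) = 1.210117 V.
Divide by LSB: 1.210117 × 4096/1.9 = 2608.7575.
Truncating gives code 2608.

2608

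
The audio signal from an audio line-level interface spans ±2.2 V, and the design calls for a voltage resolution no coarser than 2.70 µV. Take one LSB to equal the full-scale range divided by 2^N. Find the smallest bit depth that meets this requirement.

21 bits

Range = 2.2 − (-2.2) = 4.4 V.
Levels needed ≥ 4.4/2.70 µV = 1.630e6. 2^21 = 2097152 suffices, so N_min = 21.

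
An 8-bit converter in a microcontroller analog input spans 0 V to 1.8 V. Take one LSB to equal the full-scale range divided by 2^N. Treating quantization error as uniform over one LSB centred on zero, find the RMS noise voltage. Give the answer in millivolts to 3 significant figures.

Range is 1.8 V.
Step size = 1.8/256 V = 7.0313 mV.
For a uniform distribution on [−LSB/2, +LSB/2], V_rms = LSB/√12 = 7.0313 mV/3.4641 = 2.03 mV.

2.03 mV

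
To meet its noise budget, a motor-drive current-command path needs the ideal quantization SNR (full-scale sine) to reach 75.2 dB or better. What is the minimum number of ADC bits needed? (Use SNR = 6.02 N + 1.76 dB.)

13 bits

N ≥ (75.2 − 1.76)/6.02 = 12.199 → N_min = 13.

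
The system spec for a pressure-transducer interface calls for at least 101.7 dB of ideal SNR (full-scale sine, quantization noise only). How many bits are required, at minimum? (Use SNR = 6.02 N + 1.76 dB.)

Required N = ⌈(101.7 − 1.76)/6.02⌉ = ⌈16.601⌉ = 17.

17 bits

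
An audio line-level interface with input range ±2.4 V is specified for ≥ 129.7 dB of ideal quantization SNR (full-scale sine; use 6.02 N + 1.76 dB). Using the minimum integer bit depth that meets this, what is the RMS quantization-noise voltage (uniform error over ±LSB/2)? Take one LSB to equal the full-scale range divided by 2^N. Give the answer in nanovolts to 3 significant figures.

330 nV

Span: 2.4 V − (-2.4 V) = 4.8 V.
Required N = ⌈(129.7 − 1.76)/6.02⌉ = ⌈21.252⌉ = 22.
One LSB is 4.8 V / 4194304 = 1.1444 µV.
σ_q = LSB/√12 = 1.1444 µV/3.4641 = 330 nV.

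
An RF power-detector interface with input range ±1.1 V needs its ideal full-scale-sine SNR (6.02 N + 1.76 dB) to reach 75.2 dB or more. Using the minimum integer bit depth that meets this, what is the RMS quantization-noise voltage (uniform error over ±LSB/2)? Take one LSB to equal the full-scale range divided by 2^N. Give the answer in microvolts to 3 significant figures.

Range = 1.1 − (-1.1) = 2.2 V.
N ≥ (75.2 − 1.76)/6.02 = 12.199 → N_min = 13.
LSB = 2.2 V / 2^13 = 268.55 µV.
σ_q = LSB/√12 = 268.55 µV/3.4641 = 77.5 µV.

77.5 µV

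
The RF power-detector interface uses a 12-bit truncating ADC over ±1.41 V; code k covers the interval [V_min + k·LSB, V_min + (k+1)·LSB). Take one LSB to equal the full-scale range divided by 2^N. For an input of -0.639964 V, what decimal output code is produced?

Range = 1.41 − (-1.41) = 2.82 V. LSB = 2.82 V / 2^12 ≈ 0.6885 mV.
V_in − V_min = -0.639964 − (-1.41) = 0.770036 V.
Divide by LSB: 0.770036 × 4096/2.82 = 1118.4636.
Truncating gives code 1118.

1118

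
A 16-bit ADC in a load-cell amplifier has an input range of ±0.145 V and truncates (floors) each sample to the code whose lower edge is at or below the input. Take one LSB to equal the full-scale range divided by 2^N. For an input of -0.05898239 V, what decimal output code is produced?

The full-scale span is 0.145 − (-0.145) = 0.29 V. LSB = 0.29 V / 2^16 ≈ 4.425 µV.
code = ⌊(V_in − V_min)/LSB⌋ = ⌊(V_in − V_min) × 2^16 / range⌋
     = ⌊(-0.05898239 − (-0.145)) × 65536 / 0.29⌋ = ⌊0.08601761 × 65536/0.29⌋
     = ⌊19438.793⌋ = 19438.

19438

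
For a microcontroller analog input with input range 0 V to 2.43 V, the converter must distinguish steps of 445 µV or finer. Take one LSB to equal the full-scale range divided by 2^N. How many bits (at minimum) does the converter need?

Range is 2.43 V.
Required number of levels: 2.43/445 µV = 5460.7; smallest N with 2^N ≥ that is 13.

13 bits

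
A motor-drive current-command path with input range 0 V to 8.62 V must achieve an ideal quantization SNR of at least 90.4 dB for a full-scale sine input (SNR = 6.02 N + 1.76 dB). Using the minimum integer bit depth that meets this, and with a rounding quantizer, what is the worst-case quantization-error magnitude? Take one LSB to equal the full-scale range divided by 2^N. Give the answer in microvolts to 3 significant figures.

132 µV

Span = 8.62 V.
6.02 N + 1.76 ≥ 90.4 gives N ≥ 14.724, so the minimum integer is 15.
Step size = 8.62/32768 V = 263.06 µV.
Half an LSB is 132 µV.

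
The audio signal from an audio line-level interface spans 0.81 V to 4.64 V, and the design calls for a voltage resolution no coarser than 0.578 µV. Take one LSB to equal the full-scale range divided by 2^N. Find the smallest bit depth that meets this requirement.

Full-scale range = 4.64 V − (0.81 V) = 3.83 V.
Need 2^N ≥ 3.83 V / 0.578 µV = 6.626e6 → N_min = 23.

23 bits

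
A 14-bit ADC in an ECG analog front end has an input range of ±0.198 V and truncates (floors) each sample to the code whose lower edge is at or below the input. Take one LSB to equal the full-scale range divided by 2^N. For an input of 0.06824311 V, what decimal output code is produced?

11015

The full-scale span is 0.198 − (-0.198) = 0.396 V. LSB = 0.396 V / 2^14 ≈ 24.17 µV.
(V_in − V_min) × 2^14/range = (0.06824311 − (-0.198)) × 16384/0.396 = 11015.473.
Floor → code = 11015.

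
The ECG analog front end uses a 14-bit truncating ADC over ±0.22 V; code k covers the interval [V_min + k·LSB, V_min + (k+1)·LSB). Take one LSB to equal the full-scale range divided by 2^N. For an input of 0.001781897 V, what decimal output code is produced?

The full-scale span is 0.22 − (-0.22) = 0.44 V. LSB = 0.44 V / 2^14 ≈ 26.86 µV.
V_in − V_min = 0.001781897 − (-0.22) = 0.221781897 V.
Divide by LSB: 0.221781897 × 16384/0.44 = 8258.3514.
Truncating gives code 8258.

8258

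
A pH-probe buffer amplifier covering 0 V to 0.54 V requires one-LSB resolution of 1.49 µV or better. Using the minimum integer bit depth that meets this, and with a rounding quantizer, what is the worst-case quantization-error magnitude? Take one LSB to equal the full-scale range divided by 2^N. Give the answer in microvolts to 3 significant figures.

Full-scale range = 0.54 V.
Need 2^N ≥ 0.54 V / 1.49 µV = 362400 → N_min = 19.
Step size = 0.54/524288 V = 1.0300 µV.
Max error for round-to-nearest is LSB/2 = 0.515 µV.

0.515 µV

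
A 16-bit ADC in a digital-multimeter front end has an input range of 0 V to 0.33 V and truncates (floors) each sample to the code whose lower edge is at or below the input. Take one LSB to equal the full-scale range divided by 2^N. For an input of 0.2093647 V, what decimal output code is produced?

V_FS = 0.33 V. LSB = 0.33 V / 2^16 ≈ 5.035 µV.
code = ⌊(V_in − V_min)/LSB⌋ = ⌊(V_in − V_min) × 2^16 / range⌋
     = ⌊(0.2093647 − (0)) × 65536 / 0.33⌋ = ⌊0.2093647 × 65536/0.33⌋
     = ⌊41578.561⌋ = 41578.

41578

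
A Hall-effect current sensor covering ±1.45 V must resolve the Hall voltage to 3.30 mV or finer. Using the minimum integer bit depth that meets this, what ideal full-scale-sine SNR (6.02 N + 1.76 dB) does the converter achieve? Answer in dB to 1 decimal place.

Range = 1.45 − (-1.45) = 2.9 V.
Levels needed ≥ 2.9/3.30 mV = 878.8. 2^10 = 1024 suffices, so N_min = 10.
Ideal SNR at N = 10: 6.02·10 + 1.76 = 62.0 dB.

62.0 dB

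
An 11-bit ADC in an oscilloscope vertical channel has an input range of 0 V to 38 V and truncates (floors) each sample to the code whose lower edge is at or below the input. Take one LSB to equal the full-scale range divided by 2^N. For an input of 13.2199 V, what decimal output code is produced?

712

Range is 38 V. LSB = 38 V / 2^11 ≈ 18.55 mV.
code = ⌊(V_in − V_min)/LSB⌋ = ⌊(V_in − V_min) × 2^11 / range⌋
     = ⌊(13.2199 − (0)) × 2048 / 38⌋ = ⌊13.2199 × 2048/38⌋
     = ⌊712.483⌋ = 712.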